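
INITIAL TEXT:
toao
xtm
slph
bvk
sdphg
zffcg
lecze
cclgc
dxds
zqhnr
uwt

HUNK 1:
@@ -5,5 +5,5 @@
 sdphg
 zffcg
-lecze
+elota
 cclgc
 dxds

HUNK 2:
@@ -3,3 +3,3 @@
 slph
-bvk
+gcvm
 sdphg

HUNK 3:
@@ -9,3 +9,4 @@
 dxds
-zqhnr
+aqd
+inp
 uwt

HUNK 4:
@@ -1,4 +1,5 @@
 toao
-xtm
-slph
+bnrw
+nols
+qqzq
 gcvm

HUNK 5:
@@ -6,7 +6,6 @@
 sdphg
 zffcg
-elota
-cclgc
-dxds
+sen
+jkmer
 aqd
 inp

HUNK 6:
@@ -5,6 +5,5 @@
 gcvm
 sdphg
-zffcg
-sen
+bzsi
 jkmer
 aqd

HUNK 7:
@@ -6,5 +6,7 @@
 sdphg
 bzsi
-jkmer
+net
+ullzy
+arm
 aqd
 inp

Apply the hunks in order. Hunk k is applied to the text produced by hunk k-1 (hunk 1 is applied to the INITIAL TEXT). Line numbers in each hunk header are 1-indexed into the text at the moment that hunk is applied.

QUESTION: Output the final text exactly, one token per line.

Answer: toao
bnrw
nols
qqzq
gcvm
sdphg
bzsi
net
ullzy
arm
aqd
inp
uwt

Derivation:
Hunk 1: at line 5 remove [lecze] add [elota] -> 11 lines: toao xtm slph bvk sdphg zffcg elota cclgc dxds zqhnr uwt
Hunk 2: at line 3 remove [bvk] add [gcvm] -> 11 lines: toao xtm slph gcvm sdphg zffcg elota cclgc dxds zqhnr uwt
Hunk 3: at line 9 remove [zqhnr] add [aqd,inp] -> 12 lines: toao xtm slph gcvm sdphg zffcg elota cclgc dxds aqd inp uwt
Hunk 4: at line 1 remove [xtm,slph] add [bnrw,nols,qqzq] -> 13 lines: toao bnrw nols qqzq gcvm sdphg zffcg elota cclgc dxds aqd inp uwt
Hunk 5: at line 6 remove [elota,cclgc,dxds] add [sen,jkmer] -> 12 lines: toao bnrw nols qqzq gcvm sdphg zffcg sen jkmer aqd inp uwt
Hunk 6: at line 5 remove [zffcg,sen] add [bzsi] -> 11 lines: toao bnrw nols qqzq gcvm sdphg bzsi jkmer aqd inp uwt
Hunk 7: at line 6 remove [jkmer] add [net,ullzy,arm] -> 13 lines: toao bnrw nols qqzq gcvm sdphg bzsi net ullzy arm aqd inp uwt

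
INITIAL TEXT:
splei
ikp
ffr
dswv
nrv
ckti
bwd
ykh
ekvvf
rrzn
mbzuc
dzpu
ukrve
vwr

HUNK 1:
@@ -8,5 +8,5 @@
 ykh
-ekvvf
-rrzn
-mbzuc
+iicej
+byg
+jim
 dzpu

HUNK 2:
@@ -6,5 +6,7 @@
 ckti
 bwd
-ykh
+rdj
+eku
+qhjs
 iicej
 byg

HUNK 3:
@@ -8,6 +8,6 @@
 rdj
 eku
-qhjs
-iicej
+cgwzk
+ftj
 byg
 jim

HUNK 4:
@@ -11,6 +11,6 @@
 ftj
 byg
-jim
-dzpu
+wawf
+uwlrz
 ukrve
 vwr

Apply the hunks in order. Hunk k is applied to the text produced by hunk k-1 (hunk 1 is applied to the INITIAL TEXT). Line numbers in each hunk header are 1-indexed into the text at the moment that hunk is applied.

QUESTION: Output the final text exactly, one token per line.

Hunk 1: at line 8 remove [ekvvf,rrzn,mbzuc] add [iicej,byg,jim] -> 14 lines: splei ikp ffr dswv nrv ckti bwd ykh iicej byg jim dzpu ukrve vwr
Hunk 2: at line 6 remove [ykh] add [rdj,eku,qhjs] -> 16 lines: splei ikp ffr dswv nrv ckti bwd rdj eku qhjs iicej byg jim dzpu ukrve vwr
Hunk 3: at line 8 remove [qhjs,iicej] add [cgwzk,ftj] -> 16 lines: splei ikp ffr dswv nrv ckti bwd rdj eku cgwzk ftj byg jim dzpu ukrve vwr
Hunk 4: at line 11 remove [jim,dzpu] add [wawf,uwlrz] -> 16 lines: splei ikp ffr dswv nrv ckti bwd rdj eku cgwzk ftj byg wawf uwlrz ukrve vwr

Answer: splei
ikp
ffr
dswv
nrv
ckti
bwd
rdj
eku
cgwzk
ftj
byg
wawf
uwlrz
ukrve
vwr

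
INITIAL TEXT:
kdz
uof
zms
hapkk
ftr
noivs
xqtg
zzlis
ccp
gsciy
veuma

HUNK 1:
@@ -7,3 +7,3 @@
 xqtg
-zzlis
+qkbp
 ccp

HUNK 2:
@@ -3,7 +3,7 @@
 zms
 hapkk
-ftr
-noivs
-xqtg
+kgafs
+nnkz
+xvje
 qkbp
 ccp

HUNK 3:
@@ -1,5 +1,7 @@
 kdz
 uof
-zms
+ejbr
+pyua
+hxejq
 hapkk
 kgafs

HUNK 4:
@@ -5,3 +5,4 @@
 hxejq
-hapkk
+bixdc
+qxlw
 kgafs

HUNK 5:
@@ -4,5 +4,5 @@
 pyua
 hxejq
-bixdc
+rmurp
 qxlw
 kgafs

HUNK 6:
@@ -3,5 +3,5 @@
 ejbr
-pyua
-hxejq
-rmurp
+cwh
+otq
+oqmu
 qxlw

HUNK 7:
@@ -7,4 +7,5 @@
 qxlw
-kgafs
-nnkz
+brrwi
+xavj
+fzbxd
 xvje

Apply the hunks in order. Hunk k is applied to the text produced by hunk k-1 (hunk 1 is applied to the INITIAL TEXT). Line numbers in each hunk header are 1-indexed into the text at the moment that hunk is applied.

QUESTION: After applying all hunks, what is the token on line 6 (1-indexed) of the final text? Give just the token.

Hunk 1: at line 7 remove [zzlis] add [qkbp] -> 11 lines: kdz uof zms hapkk ftr noivs xqtg qkbp ccp gsciy veuma
Hunk 2: at line 3 remove [ftr,noivs,xqtg] add [kgafs,nnkz,xvje] -> 11 lines: kdz uof zms hapkk kgafs nnkz xvje qkbp ccp gsciy veuma
Hunk 3: at line 1 remove [zms] add [ejbr,pyua,hxejq] -> 13 lines: kdz uof ejbr pyua hxejq hapkk kgafs nnkz xvje qkbp ccp gsciy veuma
Hunk 4: at line 5 remove [hapkk] add [bixdc,qxlw] -> 14 lines: kdz uof ejbr pyua hxejq bixdc qxlw kgafs nnkz xvje qkbp ccp gsciy veuma
Hunk 5: at line 4 remove [bixdc] add [rmurp] -> 14 lines: kdz uof ejbr pyua hxejq rmurp qxlw kgafs nnkz xvje qkbp ccp gsciy veuma
Hunk 6: at line 3 remove [pyua,hxejq,rmurp] add [cwh,otq,oqmu] -> 14 lines: kdz uof ejbr cwh otq oqmu qxlw kgafs nnkz xvje qkbp ccp gsciy veuma
Hunk 7: at line 7 remove [kgafs,nnkz] add [brrwi,xavj,fzbxd] -> 15 lines: kdz uof ejbr cwh otq oqmu qxlw brrwi xavj fzbxd xvje qkbp ccp gsciy veuma
Final line 6: oqmu

Answer: oqmu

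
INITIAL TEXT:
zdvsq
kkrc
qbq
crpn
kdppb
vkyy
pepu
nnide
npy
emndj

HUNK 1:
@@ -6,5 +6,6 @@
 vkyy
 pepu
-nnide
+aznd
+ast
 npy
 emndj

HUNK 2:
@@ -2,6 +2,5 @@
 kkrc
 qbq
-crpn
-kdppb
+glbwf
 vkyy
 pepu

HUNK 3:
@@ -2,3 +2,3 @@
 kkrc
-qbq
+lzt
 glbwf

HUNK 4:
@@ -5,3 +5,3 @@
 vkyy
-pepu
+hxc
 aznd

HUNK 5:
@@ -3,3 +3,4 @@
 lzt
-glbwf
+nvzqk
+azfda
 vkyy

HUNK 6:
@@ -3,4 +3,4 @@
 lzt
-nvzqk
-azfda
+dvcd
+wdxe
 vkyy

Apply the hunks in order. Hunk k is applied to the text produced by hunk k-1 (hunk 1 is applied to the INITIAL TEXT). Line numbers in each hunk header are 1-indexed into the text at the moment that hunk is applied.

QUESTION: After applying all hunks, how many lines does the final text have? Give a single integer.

Answer: 11

Derivation:
Hunk 1: at line 6 remove [nnide] add [aznd,ast] -> 11 lines: zdvsq kkrc qbq crpn kdppb vkyy pepu aznd ast npy emndj
Hunk 2: at line 2 remove [crpn,kdppb] add [glbwf] -> 10 lines: zdvsq kkrc qbq glbwf vkyy pepu aznd ast npy emndj
Hunk 3: at line 2 remove [qbq] add [lzt] -> 10 lines: zdvsq kkrc lzt glbwf vkyy pepu aznd ast npy emndj
Hunk 4: at line 5 remove [pepu] add [hxc] -> 10 lines: zdvsq kkrc lzt glbwf vkyy hxc aznd ast npy emndj
Hunk 5: at line 3 remove [glbwf] add [nvzqk,azfda] -> 11 lines: zdvsq kkrc lzt nvzqk azfda vkyy hxc aznd ast npy emndj
Hunk 6: at line 3 remove [nvzqk,azfda] add [dvcd,wdxe] -> 11 lines: zdvsq kkrc lzt dvcd wdxe vkyy hxc aznd ast npy emndj
Final line count: 11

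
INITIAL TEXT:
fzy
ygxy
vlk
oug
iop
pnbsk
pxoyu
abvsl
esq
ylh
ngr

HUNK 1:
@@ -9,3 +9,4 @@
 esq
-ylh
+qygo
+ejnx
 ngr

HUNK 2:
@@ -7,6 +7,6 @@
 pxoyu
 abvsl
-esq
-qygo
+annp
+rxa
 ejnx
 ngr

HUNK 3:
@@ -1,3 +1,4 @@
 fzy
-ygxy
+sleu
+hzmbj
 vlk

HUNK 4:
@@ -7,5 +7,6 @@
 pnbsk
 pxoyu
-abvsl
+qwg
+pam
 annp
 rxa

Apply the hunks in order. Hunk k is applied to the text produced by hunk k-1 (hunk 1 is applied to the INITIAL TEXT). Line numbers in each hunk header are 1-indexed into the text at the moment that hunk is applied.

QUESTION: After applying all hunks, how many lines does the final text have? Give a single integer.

Hunk 1: at line 9 remove [ylh] add [qygo,ejnx] -> 12 lines: fzy ygxy vlk oug iop pnbsk pxoyu abvsl esq qygo ejnx ngr
Hunk 2: at line 7 remove [esq,qygo] add [annp,rxa] -> 12 lines: fzy ygxy vlk oug iop pnbsk pxoyu abvsl annp rxa ejnx ngr
Hunk 3: at line 1 remove [ygxy] add [sleu,hzmbj] -> 13 lines: fzy sleu hzmbj vlk oug iop pnbsk pxoyu abvsl annp rxa ejnx ngr
Hunk 4: at line 7 remove [abvsl] add [qwg,pam] -> 14 lines: fzy sleu hzmbj vlk oug iop pnbsk pxoyu qwg pam annp rxa ejnx ngr
Final line count: 14

Answer: 14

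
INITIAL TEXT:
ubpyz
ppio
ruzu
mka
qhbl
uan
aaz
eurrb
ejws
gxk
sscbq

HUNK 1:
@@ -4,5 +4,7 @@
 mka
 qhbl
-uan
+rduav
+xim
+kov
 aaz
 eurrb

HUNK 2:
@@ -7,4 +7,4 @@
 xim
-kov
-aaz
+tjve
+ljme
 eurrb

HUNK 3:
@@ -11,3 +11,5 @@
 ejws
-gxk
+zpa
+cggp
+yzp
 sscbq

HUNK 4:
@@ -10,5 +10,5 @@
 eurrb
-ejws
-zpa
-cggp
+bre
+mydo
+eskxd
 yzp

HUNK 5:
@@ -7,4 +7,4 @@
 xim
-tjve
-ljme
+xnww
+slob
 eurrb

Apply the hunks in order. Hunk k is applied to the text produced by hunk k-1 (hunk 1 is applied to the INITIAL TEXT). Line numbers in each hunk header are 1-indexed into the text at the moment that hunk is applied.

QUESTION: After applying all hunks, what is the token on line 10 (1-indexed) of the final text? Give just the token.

Hunk 1: at line 4 remove [uan] add [rduav,xim,kov] -> 13 lines: ubpyz ppio ruzu mka qhbl rduav xim kov aaz eurrb ejws gxk sscbq
Hunk 2: at line 7 remove [kov,aaz] add [tjve,ljme] -> 13 lines: ubpyz ppio ruzu mka qhbl rduav xim tjve ljme eurrb ejws gxk sscbq
Hunk 3: at line 11 remove [gxk] add [zpa,cggp,yzp] -> 15 lines: ubpyz ppio ruzu mka qhbl rduav xim tjve ljme eurrb ejws zpa cggp yzp sscbq
Hunk 4: at line 10 remove [ejws,zpa,cggp] add [bre,mydo,eskxd] -> 15 lines: ubpyz ppio ruzu mka qhbl rduav xim tjve ljme eurrb bre mydo eskxd yzp sscbq
Hunk 5: at line 7 remove [tjve,ljme] add [xnww,slob] -> 15 lines: ubpyz ppio ruzu mka qhbl rduav xim xnww slob eurrb bre mydo eskxd yzp sscbq
Final line 10: eurrb

Answer: eurrb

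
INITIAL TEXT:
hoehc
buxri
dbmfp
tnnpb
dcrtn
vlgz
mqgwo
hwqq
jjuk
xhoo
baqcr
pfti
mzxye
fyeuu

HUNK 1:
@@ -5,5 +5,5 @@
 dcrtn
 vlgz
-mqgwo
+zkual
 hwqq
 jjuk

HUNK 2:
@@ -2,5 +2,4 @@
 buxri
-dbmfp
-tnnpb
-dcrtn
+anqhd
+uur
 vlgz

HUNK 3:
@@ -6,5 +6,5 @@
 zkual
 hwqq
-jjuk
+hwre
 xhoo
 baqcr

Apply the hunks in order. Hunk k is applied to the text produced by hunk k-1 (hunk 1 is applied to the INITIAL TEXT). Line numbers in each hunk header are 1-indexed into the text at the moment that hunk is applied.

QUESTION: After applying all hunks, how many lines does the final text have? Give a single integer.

Answer: 13

Derivation:
Hunk 1: at line 5 remove [mqgwo] add [zkual] -> 14 lines: hoehc buxri dbmfp tnnpb dcrtn vlgz zkual hwqq jjuk xhoo baqcr pfti mzxye fyeuu
Hunk 2: at line 2 remove [dbmfp,tnnpb,dcrtn] add [anqhd,uur] -> 13 lines: hoehc buxri anqhd uur vlgz zkual hwqq jjuk xhoo baqcr pfti mzxye fyeuu
Hunk 3: at line 6 remove [jjuk] add [hwre] -> 13 lines: hoehc buxri anqhd uur vlgz zkual hwqq hwre xhoo baqcr pfti mzxye fyeuu
Final line count: 13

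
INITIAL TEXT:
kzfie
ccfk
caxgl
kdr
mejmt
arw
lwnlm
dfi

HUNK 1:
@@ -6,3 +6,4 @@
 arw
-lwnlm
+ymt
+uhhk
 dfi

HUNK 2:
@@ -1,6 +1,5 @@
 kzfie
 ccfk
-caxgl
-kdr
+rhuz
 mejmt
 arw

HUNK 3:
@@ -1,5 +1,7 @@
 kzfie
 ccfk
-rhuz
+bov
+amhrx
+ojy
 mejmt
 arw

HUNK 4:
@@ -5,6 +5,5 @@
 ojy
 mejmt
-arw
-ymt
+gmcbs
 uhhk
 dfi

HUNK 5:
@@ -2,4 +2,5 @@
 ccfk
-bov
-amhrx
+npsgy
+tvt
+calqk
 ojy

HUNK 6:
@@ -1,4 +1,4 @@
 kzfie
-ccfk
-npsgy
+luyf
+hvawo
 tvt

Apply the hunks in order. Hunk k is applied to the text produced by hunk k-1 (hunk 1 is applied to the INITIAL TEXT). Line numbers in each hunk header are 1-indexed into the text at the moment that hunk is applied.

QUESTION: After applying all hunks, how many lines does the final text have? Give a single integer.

Hunk 1: at line 6 remove [lwnlm] add [ymt,uhhk] -> 9 lines: kzfie ccfk caxgl kdr mejmt arw ymt uhhk dfi
Hunk 2: at line 1 remove [caxgl,kdr] add [rhuz] -> 8 lines: kzfie ccfk rhuz mejmt arw ymt uhhk dfi
Hunk 3: at line 1 remove [rhuz] add [bov,amhrx,ojy] -> 10 lines: kzfie ccfk bov amhrx ojy mejmt arw ymt uhhk dfi
Hunk 4: at line 5 remove [arw,ymt] add [gmcbs] -> 9 lines: kzfie ccfk bov amhrx ojy mejmt gmcbs uhhk dfi
Hunk 5: at line 2 remove [bov,amhrx] add [npsgy,tvt,calqk] -> 10 lines: kzfie ccfk npsgy tvt calqk ojy mejmt gmcbs uhhk dfi
Hunk 6: at line 1 remove [ccfk,npsgy] add [luyf,hvawo] -> 10 lines: kzfie luyf hvawo tvt calqk ojy mejmt gmcbs uhhk dfi
Final line count: 10

Answer: 10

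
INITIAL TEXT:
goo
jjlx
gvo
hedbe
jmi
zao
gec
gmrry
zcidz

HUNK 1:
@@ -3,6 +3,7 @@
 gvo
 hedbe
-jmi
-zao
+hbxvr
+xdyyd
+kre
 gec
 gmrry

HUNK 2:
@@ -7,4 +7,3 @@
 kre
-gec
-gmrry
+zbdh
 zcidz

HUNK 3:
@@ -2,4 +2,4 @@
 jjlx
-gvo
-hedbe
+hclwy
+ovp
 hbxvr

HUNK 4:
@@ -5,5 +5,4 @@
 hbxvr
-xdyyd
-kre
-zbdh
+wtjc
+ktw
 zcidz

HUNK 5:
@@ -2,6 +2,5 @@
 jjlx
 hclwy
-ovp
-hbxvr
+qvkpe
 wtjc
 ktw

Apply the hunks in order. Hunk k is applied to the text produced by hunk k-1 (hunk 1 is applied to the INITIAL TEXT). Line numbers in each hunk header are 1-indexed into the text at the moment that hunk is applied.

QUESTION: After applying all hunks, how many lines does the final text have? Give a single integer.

Answer: 7

Derivation:
Hunk 1: at line 3 remove [jmi,zao] add [hbxvr,xdyyd,kre] -> 10 lines: goo jjlx gvo hedbe hbxvr xdyyd kre gec gmrry zcidz
Hunk 2: at line 7 remove [gec,gmrry] add [zbdh] -> 9 lines: goo jjlx gvo hedbe hbxvr xdyyd kre zbdh zcidz
Hunk 3: at line 2 remove [gvo,hedbe] add [hclwy,ovp] -> 9 lines: goo jjlx hclwy ovp hbxvr xdyyd kre zbdh zcidz
Hunk 4: at line 5 remove [xdyyd,kre,zbdh] add [wtjc,ktw] -> 8 lines: goo jjlx hclwy ovp hbxvr wtjc ktw zcidz
Hunk 5: at line 2 remove [ovp,hbxvr] add [qvkpe] -> 7 lines: goo jjlx hclwy qvkpe wtjc ktw zcidz
Final line count: 7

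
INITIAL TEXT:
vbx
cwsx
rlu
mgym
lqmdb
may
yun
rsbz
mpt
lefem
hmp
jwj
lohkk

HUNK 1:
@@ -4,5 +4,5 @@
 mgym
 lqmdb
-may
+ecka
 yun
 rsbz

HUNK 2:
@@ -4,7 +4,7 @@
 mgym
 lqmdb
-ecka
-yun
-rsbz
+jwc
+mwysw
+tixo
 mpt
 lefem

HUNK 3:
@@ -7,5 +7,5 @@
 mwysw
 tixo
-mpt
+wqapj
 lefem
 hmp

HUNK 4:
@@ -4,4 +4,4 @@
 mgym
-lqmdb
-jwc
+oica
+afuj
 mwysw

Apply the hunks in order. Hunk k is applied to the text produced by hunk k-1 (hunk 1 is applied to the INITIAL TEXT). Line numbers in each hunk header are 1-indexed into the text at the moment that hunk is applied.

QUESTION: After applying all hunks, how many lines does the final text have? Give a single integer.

Answer: 13

Derivation:
Hunk 1: at line 4 remove [may] add [ecka] -> 13 lines: vbx cwsx rlu mgym lqmdb ecka yun rsbz mpt lefem hmp jwj lohkk
Hunk 2: at line 4 remove [ecka,yun,rsbz] add [jwc,mwysw,tixo] -> 13 lines: vbx cwsx rlu mgym lqmdb jwc mwysw tixo mpt lefem hmp jwj lohkk
Hunk 3: at line 7 remove [mpt] add [wqapj] -> 13 lines: vbx cwsx rlu mgym lqmdb jwc mwysw tixo wqapj lefem hmp jwj lohkk
Hunk 4: at line 4 remove [lqmdb,jwc] add [oica,afuj] -> 13 lines: vbx cwsx rlu mgym oica afuj mwysw tixo wqapj lefem hmp jwj lohkk
Final line count: 13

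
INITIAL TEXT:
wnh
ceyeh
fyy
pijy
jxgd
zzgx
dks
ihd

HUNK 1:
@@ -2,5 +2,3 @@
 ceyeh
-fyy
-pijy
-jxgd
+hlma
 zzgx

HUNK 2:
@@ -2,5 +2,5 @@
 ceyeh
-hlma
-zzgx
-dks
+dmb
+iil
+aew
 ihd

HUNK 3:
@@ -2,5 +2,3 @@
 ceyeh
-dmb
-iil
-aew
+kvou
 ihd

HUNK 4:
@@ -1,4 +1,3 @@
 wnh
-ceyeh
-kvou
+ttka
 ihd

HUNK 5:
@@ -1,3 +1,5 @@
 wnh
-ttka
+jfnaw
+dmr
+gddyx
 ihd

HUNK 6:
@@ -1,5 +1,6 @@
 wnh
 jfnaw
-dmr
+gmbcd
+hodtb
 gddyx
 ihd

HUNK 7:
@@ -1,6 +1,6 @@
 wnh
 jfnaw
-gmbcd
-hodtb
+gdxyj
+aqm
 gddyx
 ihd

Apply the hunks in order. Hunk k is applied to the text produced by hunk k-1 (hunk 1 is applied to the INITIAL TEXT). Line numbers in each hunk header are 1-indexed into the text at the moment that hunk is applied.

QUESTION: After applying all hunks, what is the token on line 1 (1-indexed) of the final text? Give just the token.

Answer: wnh

Derivation:
Hunk 1: at line 2 remove [fyy,pijy,jxgd] add [hlma] -> 6 lines: wnh ceyeh hlma zzgx dks ihd
Hunk 2: at line 2 remove [hlma,zzgx,dks] add [dmb,iil,aew] -> 6 lines: wnh ceyeh dmb iil aew ihd
Hunk 3: at line 2 remove [dmb,iil,aew] add [kvou] -> 4 lines: wnh ceyeh kvou ihd
Hunk 4: at line 1 remove [ceyeh,kvou] add [ttka] -> 3 lines: wnh ttka ihd
Hunk 5: at line 1 remove [ttka] add [jfnaw,dmr,gddyx] -> 5 lines: wnh jfnaw dmr gddyx ihd
Hunk 6: at line 1 remove [dmr] add [gmbcd,hodtb] -> 6 lines: wnh jfnaw gmbcd hodtb gddyx ihd
Hunk 7: at line 1 remove [gmbcd,hodtb] add [gdxyj,aqm] -> 6 lines: wnh jfnaw gdxyj aqm gddyx ihd
Final line 1: wnh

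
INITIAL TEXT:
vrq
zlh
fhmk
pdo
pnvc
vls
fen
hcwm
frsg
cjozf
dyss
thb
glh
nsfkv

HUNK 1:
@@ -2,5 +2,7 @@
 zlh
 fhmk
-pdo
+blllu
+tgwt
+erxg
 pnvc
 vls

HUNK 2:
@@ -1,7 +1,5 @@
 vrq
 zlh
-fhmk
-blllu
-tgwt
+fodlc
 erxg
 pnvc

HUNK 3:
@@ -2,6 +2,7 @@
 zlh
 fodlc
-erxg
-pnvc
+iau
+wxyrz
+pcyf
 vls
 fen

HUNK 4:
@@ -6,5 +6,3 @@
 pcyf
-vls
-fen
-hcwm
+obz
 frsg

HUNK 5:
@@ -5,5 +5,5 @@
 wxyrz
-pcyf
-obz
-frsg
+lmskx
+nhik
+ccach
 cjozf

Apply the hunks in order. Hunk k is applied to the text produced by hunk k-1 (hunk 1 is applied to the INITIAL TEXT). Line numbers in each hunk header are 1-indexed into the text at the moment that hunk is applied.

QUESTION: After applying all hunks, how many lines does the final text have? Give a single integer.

Hunk 1: at line 2 remove [pdo] add [blllu,tgwt,erxg] -> 16 lines: vrq zlh fhmk blllu tgwt erxg pnvc vls fen hcwm frsg cjozf dyss thb glh nsfkv
Hunk 2: at line 1 remove [fhmk,blllu,tgwt] add [fodlc] -> 14 lines: vrq zlh fodlc erxg pnvc vls fen hcwm frsg cjozf dyss thb glh nsfkv
Hunk 3: at line 2 remove [erxg,pnvc] add [iau,wxyrz,pcyf] -> 15 lines: vrq zlh fodlc iau wxyrz pcyf vls fen hcwm frsg cjozf dyss thb glh nsfkv
Hunk 4: at line 6 remove [vls,fen,hcwm] add [obz] -> 13 lines: vrq zlh fodlc iau wxyrz pcyf obz frsg cjozf dyss thb glh nsfkv
Hunk 5: at line 5 remove [pcyf,obz,frsg] add [lmskx,nhik,ccach] -> 13 lines: vrq zlh fodlc iau wxyrz lmskx nhik ccach cjozf dyss thb glh nsfkv
Final line count: 13

Answer: 13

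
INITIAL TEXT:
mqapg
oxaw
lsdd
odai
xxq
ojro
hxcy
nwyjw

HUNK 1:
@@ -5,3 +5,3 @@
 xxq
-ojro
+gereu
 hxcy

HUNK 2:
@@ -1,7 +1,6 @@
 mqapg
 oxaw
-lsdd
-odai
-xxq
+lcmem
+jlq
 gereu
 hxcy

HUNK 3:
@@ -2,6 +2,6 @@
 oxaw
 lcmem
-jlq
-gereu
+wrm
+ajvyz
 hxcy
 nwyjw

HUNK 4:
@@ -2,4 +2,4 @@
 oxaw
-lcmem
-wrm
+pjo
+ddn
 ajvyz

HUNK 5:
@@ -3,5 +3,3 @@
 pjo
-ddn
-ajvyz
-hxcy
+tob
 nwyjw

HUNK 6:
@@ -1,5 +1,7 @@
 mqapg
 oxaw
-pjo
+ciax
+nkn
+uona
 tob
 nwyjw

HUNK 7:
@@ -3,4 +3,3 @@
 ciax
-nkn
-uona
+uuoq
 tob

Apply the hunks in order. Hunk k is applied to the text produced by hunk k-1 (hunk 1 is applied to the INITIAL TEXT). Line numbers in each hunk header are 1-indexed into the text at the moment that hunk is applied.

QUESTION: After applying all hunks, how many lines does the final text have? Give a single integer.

Hunk 1: at line 5 remove [ojro] add [gereu] -> 8 lines: mqapg oxaw lsdd odai xxq gereu hxcy nwyjw
Hunk 2: at line 1 remove [lsdd,odai,xxq] add [lcmem,jlq] -> 7 lines: mqapg oxaw lcmem jlq gereu hxcy nwyjw
Hunk 3: at line 2 remove [jlq,gereu] add [wrm,ajvyz] -> 7 lines: mqapg oxaw lcmem wrm ajvyz hxcy nwyjw
Hunk 4: at line 2 remove [lcmem,wrm] add [pjo,ddn] -> 7 lines: mqapg oxaw pjo ddn ajvyz hxcy nwyjw
Hunk 5: at line 3 remove [ddn,ajvyz,hxcy] add [tob] -> 5 lines: mqapg oxaw pjo tob nwyjw
Hunk 6: at line 1 remove [pjo] add [ciax,nkn,uona] -> 7 lines: mqapg oxaw ciax nkn uona tob nwyjw
Hunk 7: at line 3 remove [nkn,uona] add [uuoq] -> 6 lines: mqapg oxaw ciax uuoq tob nwyjw
Final line count: 6

Answer: 6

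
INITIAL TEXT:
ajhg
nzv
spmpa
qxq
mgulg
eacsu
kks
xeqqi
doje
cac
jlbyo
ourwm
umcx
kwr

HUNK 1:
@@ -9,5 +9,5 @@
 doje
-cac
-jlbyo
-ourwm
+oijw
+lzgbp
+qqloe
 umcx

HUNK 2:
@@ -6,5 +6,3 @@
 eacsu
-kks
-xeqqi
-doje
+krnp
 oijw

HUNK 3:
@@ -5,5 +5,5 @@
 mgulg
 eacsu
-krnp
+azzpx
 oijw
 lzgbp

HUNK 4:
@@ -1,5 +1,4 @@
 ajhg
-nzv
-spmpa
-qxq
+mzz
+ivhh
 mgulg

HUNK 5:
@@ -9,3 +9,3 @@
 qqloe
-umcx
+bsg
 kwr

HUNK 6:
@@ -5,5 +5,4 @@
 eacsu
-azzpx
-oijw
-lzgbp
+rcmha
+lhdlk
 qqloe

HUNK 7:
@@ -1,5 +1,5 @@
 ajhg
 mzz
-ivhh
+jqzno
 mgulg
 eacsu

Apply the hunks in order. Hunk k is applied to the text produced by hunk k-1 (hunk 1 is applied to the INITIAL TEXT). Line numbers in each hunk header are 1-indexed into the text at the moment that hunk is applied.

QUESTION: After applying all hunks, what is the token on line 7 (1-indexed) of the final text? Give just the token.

Answer: lhdlk

Derivation:
Hunk 1: at line 9 remove [cac,jlbyo,ourwm] add [oijw,lzgbp,qqloe] -> 14 lines: ajhg nzv spmpa qxq mgulg eacsu kks xeqqi doje oijw lzgbp qqloe umcx kwr
Hunk 2: at line 6 remove [kks,xeqqi,doje] add [krnp] -> 12 lines: ajhg nzv spmpa qxq mgulg eacsu krnp oijw lzgbp qqloe umcx kwr
Hunk 3: at line 5 remove [krnp] add [azzpx] -> 12 lines: ajhg nzv spmpa qxq mgulg eacsu azzpx oijw lzgbp qqloe umcx kwr
Hunk 4: at line 1 remove [nzv,spmpa,qxq] add [mzz,ivhh] -> 11 lines: ajhg mzz ivhh mgulg eacsu azzpx oijw lzgbp qqloe umcx kwr
Hunk 5: at line 9 remove [umcx] add [bsg] -> 11 lines: ajhg mzz ivhh mgulg eacsu azzpx oijw lzgbp qqloe bsg kwr
Hunk 6: at line 5 remove [azzpx,oijw,lzgbp] add [rcmha,lhdlk] -> 10 lines: ajhg mzz ivhh mgulg eacsu rcmha lhdlk qqloe bsg kwr
Hunk 7: at line 1 remove [ivhh] add [jqzno] -> 10 lines: ajhg mzz jqzno mgulg eacsu rcmha lhdlk qqloe bsg kwr
Final line 7: lhdlk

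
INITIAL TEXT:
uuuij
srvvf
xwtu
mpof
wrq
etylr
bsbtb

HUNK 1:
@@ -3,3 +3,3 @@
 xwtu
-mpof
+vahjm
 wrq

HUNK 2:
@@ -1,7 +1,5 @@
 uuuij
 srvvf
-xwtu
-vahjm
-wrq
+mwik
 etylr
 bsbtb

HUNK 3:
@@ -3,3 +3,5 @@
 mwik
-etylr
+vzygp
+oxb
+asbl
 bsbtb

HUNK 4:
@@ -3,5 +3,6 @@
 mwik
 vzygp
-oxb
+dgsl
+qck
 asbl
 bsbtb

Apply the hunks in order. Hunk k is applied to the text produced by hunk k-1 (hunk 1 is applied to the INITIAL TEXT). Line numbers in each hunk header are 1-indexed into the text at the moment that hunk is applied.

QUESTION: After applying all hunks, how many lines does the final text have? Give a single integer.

Answer: 8

Derivation:
Hunk 1: at line 3 remove [mpof] add [vahjm] -> 7 lines: uuuij srvvf xwtu vahjm wrq etylr bsbtb
Hunk 2: at line 1 remove [xwtu,vahjm,wrq] add [mwik] -> 5 lines: uuuij srvvf mwik etylr bsbtb
Hunk 3: at line 3 remove [etylr] add [vzygp,oxb,asbl] -> 7 lines: uuuij srvvf mwik vzygp oxb asbl bsbtb
Hunk 4: at line 3 remove [oxb] add [dgsl,qck] -> 8 lines: uuuij srvvf mwik vzygp dgsl qck asbl bsbtb
Final line count: 8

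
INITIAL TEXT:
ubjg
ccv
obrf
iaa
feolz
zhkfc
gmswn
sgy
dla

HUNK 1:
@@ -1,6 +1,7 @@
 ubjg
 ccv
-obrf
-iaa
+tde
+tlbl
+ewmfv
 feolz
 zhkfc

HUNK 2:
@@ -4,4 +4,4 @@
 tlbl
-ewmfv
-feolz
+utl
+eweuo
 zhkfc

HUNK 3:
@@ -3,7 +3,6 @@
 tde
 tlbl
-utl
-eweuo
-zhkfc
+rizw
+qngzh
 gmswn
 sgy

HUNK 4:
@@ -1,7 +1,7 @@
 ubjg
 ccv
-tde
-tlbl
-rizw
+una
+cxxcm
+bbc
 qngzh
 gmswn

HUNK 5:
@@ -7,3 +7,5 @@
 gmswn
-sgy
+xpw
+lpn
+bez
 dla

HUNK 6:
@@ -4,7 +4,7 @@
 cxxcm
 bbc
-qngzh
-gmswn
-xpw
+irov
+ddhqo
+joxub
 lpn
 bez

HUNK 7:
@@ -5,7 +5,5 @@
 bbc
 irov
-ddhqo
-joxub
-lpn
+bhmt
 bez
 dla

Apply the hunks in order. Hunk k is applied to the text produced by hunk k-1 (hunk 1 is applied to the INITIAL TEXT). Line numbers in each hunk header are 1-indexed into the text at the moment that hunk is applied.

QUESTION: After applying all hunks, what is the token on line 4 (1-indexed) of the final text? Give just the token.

Hunk 1: at line 1 remove [obrf,iaa] add [tde,tlbl,ewmfv] -> 10 lines: ubjg ccv tde tlbl ewmfv feolz zhkfc gmswn sgy dla
Hunk 2: at line 4 remove [ewmfv,feolz] add [utl,eweuo] -> 10 lines: ubjg ccv tde tlbl utl eweuo zhkfc gmswn sgy dla
Hunk 3: at line 3 remove [utl,eweuo,zhkfc] add [rizw,qngzh] -> 9 lines: ubjg ccv tde tlbl rizw qngzh gmswn sgy dla
Hunk 4: at line 1 remove [tde,tlbl,rizw] add [una,cxxcm,bbc] -> 9 lines: ubjg ccv una cxxcm bbc qngzh gmswn sgy dla
Hunk 5: at line 7 remove [sgy] add [xpw,lpn,bez] -> 11 lines: ubjg ccv una cxxcm bbc qngzh gmswn xpw lpn bez dla
Hunk 6: at line 4 remove [qngzh,gmswn,xpw] add [irov,ddhqo,joxub] -> 11 lines: ubjg ccv una cxxcm bbc irov ddhqo joxub lpn bez dla
Hunk 7: at line 5 remove [ddhqo,joxub,lpn] add [bhmt] -> 9 lines: ubjg ccv una cxxcm bbc irov bhmt bez dla
Final line 4: cxxcm

Answer: cxxcm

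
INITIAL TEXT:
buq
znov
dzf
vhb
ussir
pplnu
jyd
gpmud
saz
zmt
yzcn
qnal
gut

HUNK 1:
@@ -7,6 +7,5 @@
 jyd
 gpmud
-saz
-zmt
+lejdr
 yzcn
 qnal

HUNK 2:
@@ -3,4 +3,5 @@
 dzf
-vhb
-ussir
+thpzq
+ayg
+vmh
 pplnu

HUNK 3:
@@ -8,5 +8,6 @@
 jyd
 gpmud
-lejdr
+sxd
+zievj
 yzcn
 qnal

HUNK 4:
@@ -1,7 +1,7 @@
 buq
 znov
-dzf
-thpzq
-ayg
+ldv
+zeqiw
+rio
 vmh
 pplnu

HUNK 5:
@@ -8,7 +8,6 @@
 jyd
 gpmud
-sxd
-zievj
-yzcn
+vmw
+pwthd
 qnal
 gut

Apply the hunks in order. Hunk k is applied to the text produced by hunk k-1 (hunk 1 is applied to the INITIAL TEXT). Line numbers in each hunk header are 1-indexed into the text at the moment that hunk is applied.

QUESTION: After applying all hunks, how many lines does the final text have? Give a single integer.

Hunk 1: at line 7 remove [saz,zmt] add [lejdr] -> 12 lines: buq znov dzf vhb ussir pplnu jyd gpmud lejdr yzcn qnal gut
Hunk 2: at line 3 remove [vhb,ussir] add [thpzq,ayg,vmh] -> 13 lines: buq znov dzf thpzq ayg vmh pplnu jyd gpmud lejdr yzcn qnal gut
Hunk 3: at line 8 remove [lejdr] add [sxd,zievj] -> 14 lines: buq znov dzf thpzq ayg vmh pplnu jyd gpmud sxd zievj yzcn qnal gut
Hunk 4: at line 1 remove [dzf,thpzq,ayg] add [ldv,zeqiw,rio] -> 14 lines: buq znov ldv zeqiw rio vmh pplnu jyd gpmud sxd zievj yzcn qnal gut
Hunk 5: at line 8 remove [sxd,zievj,yzcn] add [vmw,pwthd] -> 13 lines: buq znov ldv zeqiw rio vmh pplnu jyd gpmud vmw pwthd qnal gut
Final line count: 13

Answer: 13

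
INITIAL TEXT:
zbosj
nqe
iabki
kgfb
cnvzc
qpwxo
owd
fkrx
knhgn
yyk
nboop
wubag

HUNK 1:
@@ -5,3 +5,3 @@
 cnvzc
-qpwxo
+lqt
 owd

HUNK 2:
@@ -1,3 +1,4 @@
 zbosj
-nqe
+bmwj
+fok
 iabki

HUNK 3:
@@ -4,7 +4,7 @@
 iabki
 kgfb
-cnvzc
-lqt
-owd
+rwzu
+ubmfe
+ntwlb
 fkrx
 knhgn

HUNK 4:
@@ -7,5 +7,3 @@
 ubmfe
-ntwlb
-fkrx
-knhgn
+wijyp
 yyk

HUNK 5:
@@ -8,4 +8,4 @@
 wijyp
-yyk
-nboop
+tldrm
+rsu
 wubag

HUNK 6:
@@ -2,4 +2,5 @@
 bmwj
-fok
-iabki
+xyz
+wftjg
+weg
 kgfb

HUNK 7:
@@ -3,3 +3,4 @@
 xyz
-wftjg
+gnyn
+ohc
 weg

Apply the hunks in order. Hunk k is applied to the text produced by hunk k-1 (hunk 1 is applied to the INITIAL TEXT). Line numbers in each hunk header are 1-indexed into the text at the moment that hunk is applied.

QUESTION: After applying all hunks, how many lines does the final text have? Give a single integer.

Answer: 13

Derivation:
Hunk 1: at line 5 remove [qpwxo] add [lqt] -> 12 lines: zbosj nqe iabki kgfb cnvzc lqt owd fkrx knhgn yyk nboop wubag
Hunk 2: at line 1 remove [nqe] add [bmwj,fok] -> 13 lines: zbosj bmwj fok iabki kgfb cnvzc lqt owd fkrx knhgn yyk nboop wubag
Hunk 3: at line 4 remove [cnvzc,lqt,owd] add [rwzu,ubmfe,ntwlb] -> 13 lines: zbosj bmwj fok iabki kgfb rwzu ubmfe ntwlb fkrx knhgn yyk nboop wubag
Hunk 4: at line 7 remove [ntwlb,fkrx,knhgn] add [wijyp] -> 11 lines: zbosj bmwj fok iabki kgfb rwzu ubmfe wijyp yyk nboop wubag
Hunk 5: at line 8 remove [yyk,nboop] add [tldrm,rsu] -> 11 lines: zbosj bmwj fok iabki kgfb rwzu ubmfe wijyp tldrm rsu wubag
Hunk 6: at line 2 remove [fok,iabki] add [xyz,wftjg,weg] -> 12 lines: zbosj bmwj xyz wftjg weg kgfb rwzu ubmfe wijyp tldrm rsu wubag
Hunk 7: at line 3 remove [wftjg] add [gnyn,ohc] -> 13 lines: zbosj bmwj xyz gnyn ohc weg kgfb rwzu ubmfe wijyp tldrm rsu wubag
Final line count: 13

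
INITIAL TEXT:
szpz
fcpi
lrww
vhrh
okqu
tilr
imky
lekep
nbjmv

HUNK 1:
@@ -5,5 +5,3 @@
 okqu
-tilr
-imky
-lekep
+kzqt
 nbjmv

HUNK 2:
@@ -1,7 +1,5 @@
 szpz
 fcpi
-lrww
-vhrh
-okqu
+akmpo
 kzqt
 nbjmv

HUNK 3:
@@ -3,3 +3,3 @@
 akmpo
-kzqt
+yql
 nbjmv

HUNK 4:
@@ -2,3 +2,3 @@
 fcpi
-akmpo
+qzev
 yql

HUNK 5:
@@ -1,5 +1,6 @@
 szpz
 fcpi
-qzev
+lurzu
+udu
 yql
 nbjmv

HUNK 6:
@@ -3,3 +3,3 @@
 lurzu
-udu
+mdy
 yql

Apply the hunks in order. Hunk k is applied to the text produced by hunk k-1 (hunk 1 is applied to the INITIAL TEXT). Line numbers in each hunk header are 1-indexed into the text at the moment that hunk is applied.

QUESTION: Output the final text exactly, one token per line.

Answer: szpz
fcpi
lurzu
mdy
yql
nbjmv

Derivation:
Hunk 1: at line 5 remove [tilr,imky,lekep] add [kzqt] -> 7 lines: szpz fcpi lrww vhrh okqu kzqt nbjmv
Hunk 2: at line 1 remove [lrww,vhrh,okqu] add [akmpo] -> 5 lines: szpz fcpi akmpo kzqt nbjmv
Hunk 3: at line 3 remove [kzqt] add [yql] -> 5 lines: szpz fcpi akmpo yql nbjmv
Hunk 4: at line 2 remove [akmpo] add [qzev] -> 5 lines: szpz fcpi qzev yql nbjmv
Hunk 5: at line 1 remove [qzev] add [lurzu,udu] -> 6 lines: szpz fcpi lurzu udu yql nbjmv
Hunk 6: at line 3 remove [udu] add [mdy] -> 6 lines: szpz fcpi lurzu mdy yql nbjmv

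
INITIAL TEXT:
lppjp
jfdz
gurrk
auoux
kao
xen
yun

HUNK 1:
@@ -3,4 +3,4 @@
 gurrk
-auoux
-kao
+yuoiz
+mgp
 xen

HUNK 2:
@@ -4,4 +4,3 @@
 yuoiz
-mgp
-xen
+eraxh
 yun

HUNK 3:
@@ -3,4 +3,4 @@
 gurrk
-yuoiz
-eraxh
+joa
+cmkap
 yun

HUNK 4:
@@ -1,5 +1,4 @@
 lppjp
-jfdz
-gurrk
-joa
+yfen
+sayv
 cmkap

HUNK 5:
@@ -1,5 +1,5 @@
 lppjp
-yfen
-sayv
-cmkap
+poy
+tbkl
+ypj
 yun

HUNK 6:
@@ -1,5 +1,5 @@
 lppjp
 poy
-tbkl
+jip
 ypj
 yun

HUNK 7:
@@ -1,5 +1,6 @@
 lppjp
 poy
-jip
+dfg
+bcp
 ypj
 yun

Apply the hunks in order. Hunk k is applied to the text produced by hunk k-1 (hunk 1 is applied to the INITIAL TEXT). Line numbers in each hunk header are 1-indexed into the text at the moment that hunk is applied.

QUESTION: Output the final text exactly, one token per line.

Hunk 1: at line 3 remove [auoux,kao] add [yuoiz,mgp] -> 7 lines: lppjp jfdz gurrk yuoiz mgp xen yun
Hunk 2: at line 4 remove [mgp,xen] add [eraxh] -> 6 lines: lppjp jfdz gurrk yuoiz eraxh yun
Hunk 3: at line 3 remove [yuoiz,eraxh] add [joa,cmkap] -> 6 lines: lppjp jfdz gurrk joa cmkap yun
Hunk 4: at line 1 remove [jfdz,gurrk,joa] add [yfen,sayv] -> 5 lines: lppjp yfen sayv cmkap yun
Hunk 5: at line 1 remove [yfen,sayv,cmkap] add [poy,tbkl,ypj] -> 5 lines: lppjp poy tbkl ypj yun
Hunk 6: at line 1 remove [tbkl] add [jip] -> 5 lines: lppjp poy jip ypj yun
Hunk 7: at line 1 remove [jip] add [dfg,bcp] -> 6 lines: lppjp poy dfg bcp ypj yun

Answer: lppjp
poy
dfg
bcp
ypj
yun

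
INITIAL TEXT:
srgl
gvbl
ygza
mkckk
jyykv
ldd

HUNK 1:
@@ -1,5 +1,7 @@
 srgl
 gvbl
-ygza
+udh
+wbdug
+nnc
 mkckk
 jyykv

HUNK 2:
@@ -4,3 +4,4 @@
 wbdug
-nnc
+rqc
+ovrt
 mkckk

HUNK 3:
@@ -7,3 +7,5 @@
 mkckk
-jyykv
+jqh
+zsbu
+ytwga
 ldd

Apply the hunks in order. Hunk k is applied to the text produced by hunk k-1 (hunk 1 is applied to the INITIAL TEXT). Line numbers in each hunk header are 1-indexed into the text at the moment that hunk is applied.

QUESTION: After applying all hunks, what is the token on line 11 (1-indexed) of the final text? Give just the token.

Hunk 1: at line 1 remove [ygza] add [udh,wbdug,nnc] -> 8 lines: srgl gvbl udh wbdug nnc mkckk jyykv ldd
Hunk 2: at line 4 remove [nnc] add [rqc,ovrt] -> 9 lines: srgl gvbl udh wbdug rqc ovrt mkckk jyykv ldd
Hunk 3: at line 7 remove [jyykv] add [jqh,zsbu,ytwga] -> 11 lines: srgl gvbl udh wbdug rqc ovrt mkckk jqh zsbu ytwga ldd
Final line 11: ldd

Answer: ldd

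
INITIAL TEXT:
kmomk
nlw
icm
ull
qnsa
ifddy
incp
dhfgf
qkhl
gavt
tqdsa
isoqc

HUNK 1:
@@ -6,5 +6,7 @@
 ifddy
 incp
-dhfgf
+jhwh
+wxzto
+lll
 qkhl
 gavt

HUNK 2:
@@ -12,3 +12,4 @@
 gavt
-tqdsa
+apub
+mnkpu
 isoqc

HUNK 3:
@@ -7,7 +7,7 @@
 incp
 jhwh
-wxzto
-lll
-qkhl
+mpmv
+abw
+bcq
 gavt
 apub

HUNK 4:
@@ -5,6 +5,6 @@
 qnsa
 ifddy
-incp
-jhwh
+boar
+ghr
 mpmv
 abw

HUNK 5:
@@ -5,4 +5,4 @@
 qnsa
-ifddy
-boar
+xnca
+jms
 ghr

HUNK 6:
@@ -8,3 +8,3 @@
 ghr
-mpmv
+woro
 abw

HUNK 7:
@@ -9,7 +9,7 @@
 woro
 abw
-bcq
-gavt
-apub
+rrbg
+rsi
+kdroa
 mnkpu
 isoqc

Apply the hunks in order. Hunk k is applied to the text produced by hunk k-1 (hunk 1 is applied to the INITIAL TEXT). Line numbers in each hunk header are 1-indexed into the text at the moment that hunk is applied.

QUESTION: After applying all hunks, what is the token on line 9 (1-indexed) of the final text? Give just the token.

Answer: woro

Derivation:
Hunk 1: at line 6 remove [dhfgf] add [jhwh,wxzto,lll] -> 14 lines: kmomk nlw icm ull qnsa ifddy incp jhwh wxzto lll qkhl gavt tqdsa isoqc
Hunk 2: at line 12 remove [tqdsa] add [apub,mnkpu] -> 15 lines: kmomk nlw icm ull qnsa ifddy incp jhwh wxzto lll qkhl gavt apub mnkpu isoqc
Hunk 3: at line 7 remove [wxzto,lll,qkhl] add [mpmv,abw,bcq] -> 15 lines: kmomk nlw icm ull qnsa ifddy incp jhwh mpmv abw bcq gavt apub mnkpu isoqc
Hunk 4: at line 5 remove [incp,jhwh] add [boar,ghr] -> 15 lines: kmomk nlw icm ull qnsa ifddy boar ghr mpmv abw bcq gavt apub mnkpu isoqc
Hunk 5: at line 5 remove [ifddy,boar] add [xnca,jms] -> 15 lines: kmomk nlw icm ull qnsa xnca jms ghr mpmv abw bcq gavt apub mnkpu isoqc
Hunk 6: at line 8 remove [mpmv] add [woro] -> 15 lines: kmomk nlw icm ull qnsa xnca jms ghr woro abw bcq gavt apub mnkpu isoqc
Hunk 7: at line 9 remove [bcq,gavt,apub] add [rrbg,rsi,kdroa] -> 15 lines: kmomk nlw icm ull qnsa xnca jms ghr woro abw rrbg rsi kdroa mnkpu isoqc
Final line 9: woro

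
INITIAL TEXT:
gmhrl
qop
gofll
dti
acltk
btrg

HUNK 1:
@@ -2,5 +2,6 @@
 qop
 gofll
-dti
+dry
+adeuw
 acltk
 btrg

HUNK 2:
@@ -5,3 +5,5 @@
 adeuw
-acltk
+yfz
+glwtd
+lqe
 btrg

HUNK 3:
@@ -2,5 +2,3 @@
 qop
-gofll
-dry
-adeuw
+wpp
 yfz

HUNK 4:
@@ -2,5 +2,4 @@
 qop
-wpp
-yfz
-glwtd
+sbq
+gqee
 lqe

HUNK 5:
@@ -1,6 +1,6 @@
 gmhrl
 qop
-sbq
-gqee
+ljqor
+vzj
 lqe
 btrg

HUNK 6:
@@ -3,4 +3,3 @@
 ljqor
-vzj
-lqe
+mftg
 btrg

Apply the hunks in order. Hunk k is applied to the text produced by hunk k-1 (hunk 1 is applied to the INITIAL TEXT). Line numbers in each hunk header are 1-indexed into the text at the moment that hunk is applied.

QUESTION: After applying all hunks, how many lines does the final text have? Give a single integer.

Hunk 1: at line 2 remove [dti] add [dry,adeuw] -> 7 lines: gmhrl qop gofll dry adeuw acltk btrg
Hunk 2: at line 5 remove [acltk] add [yfz,glwtd,lqe] -> 9 lines: gmhrl qop gofll dry adeuw yfz glwtd lqe btrg
Hunk 3: at line 2 remove [gofll,dry,adeuw] add [wpp] -> 7 lines: gmhrl qop wpp yfz glwtd lqe btrg
Hunk 4: at line 2 remove [wpp,yfz,glwtd] add [sbq,gqee] -> 6 lines: gmhrl qop sbq gqee lqe btrg
Hunk 5: at line 1 remove [sbq,gqee] add [ljqor,vzj] -> 6 lines: gmhrl qop ljqor vzj lqe btrg
Hunk 6: at line 3 remove [vzj,lqe] add [mftg] -> 5 lines: gmhrl qop ljqor mftg btrg
Final line count: 5

Answer: 5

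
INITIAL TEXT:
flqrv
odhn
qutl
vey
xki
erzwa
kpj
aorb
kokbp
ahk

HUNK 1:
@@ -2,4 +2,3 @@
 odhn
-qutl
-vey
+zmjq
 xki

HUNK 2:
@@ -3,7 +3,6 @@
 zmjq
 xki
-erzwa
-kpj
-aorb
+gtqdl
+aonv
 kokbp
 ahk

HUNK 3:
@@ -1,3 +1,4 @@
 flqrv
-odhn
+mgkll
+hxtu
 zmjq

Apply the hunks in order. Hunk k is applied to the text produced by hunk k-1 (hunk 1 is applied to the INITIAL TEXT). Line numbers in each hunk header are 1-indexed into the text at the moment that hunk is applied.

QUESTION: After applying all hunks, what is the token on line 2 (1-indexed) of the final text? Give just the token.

Answer: mgkll

Derivation:
Hunk 1: at line 2 remove [qutl,vey] add [zmjq] -> 9 lines: flqrv odhn zmjq xki erzwa kpj aorb kokbp ahk
Hunk 2: at line 3 remove [erzwa,kpj,aorb] add [gtqdl,aonv] -> 8 lines: flqrv odhn zmjq xki gtqdl aonv kokbp ahk
Hunk 3: at line 1 remove [odhn] add [mgkll,hxtu] -> 9 lines: flqrv mgkll hxtu zmjq xki gtqdl aonv kokbp ahk
Final line 2: mgkll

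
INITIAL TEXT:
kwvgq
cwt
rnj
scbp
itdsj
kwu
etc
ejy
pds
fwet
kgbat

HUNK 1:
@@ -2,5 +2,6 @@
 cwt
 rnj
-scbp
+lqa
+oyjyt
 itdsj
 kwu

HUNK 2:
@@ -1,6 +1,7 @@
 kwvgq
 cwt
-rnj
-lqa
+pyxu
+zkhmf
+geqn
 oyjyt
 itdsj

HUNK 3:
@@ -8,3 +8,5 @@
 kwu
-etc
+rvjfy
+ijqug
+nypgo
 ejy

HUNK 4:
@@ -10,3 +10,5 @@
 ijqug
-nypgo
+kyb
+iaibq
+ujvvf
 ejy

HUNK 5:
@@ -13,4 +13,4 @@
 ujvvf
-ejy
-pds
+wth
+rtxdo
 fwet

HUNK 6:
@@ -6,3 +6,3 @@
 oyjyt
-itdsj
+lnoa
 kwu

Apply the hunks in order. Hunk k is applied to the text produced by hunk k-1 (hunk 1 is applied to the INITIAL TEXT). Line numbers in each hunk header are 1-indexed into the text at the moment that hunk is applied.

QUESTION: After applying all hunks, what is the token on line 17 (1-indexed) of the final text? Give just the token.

Answer: kgbat

Derivation:
Hunk 1: at line 2 remove [scbp] add [lqa,oyjyt] -> 12 lines: kwvgq cwt rnj lqa oyjyt itdsj kwu etc ejy pds fwet kgbat
Hunk 2: at line 1 remove [rnj,lqa] add [pyxu,zkhmf,geqn] -> 13 lines: kwvgq cwt pyxu zkhmf geqn oyjyt itdsj kwu etc ejy pds fwet kgbat
Hunk 3: at line 8 remove [etc] add [rvjfy,ijqug,nypgo] -> 15 lines: kwvgq cwt pyxu zkhmf geqn oyjyt itdsj kwu rvjfy ijqug nypgo ejy pds fwet kgbat
Hunk 4: at line 10 remove [nypgo] add [kyb,iaibq,ujvvf] -> 17 lines: kwvgq cwt pyxu zkhmf geqn oyjyt itdsj kwu rvjfy ijqug kyb iaibq ujvvf ejy pds fwet kgbat
Hunk 5: at line 13 remove [ejy,pds] add [wth,rtxdo] -> 17 lines: kwvgq cwt pyxu zkhmf geqn oyjyt itdsj kwu rvjfy ijqug kyb iaibq ujvvf wth rtxdo fwet kgbat
Hunk 6: at line 6 remove [itdsj] add [lnoa] -> 17 lines: kwvgq cwt pyxu zkhmf geqn oyjyt lnoa kwu rvjfy ijqug kyb iaibq ujvvf wth rtxdo fwet kgbat
Final line 17: kgbat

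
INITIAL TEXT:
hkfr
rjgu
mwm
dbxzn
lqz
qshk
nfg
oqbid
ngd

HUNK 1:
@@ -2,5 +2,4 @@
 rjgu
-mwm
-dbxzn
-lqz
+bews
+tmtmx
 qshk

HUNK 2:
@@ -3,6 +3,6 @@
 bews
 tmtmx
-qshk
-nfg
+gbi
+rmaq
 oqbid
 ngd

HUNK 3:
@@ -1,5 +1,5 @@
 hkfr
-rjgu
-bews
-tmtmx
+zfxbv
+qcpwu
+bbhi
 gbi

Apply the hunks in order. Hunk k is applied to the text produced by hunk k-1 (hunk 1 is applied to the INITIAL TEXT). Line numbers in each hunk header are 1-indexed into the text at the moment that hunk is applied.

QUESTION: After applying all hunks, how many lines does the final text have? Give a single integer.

Answer: 8

Derivation:
Hunk 1: at line 2 remove [mwm,dbxzn,lqz] add [bews,tmtmx] -> 8 lines: hkfr rjgu bews tmtmx qshk nfg oqbid ngd
Hunk 2: at line 3 remove [qshk,nfg] add [gbi,rmaq] -> 8 lines: hkfr rjgu bews tmtmx gbi rmaq oqbid ngd
Hunk 3: at line 1 remove [rjgu,bews,tmtmx] add [zfxbv,qcpwu,bbhi] -> 8 lines: hkfr zfxbv qcpwu bbhi gbi rmaq oqbid ngd
Final line count: 8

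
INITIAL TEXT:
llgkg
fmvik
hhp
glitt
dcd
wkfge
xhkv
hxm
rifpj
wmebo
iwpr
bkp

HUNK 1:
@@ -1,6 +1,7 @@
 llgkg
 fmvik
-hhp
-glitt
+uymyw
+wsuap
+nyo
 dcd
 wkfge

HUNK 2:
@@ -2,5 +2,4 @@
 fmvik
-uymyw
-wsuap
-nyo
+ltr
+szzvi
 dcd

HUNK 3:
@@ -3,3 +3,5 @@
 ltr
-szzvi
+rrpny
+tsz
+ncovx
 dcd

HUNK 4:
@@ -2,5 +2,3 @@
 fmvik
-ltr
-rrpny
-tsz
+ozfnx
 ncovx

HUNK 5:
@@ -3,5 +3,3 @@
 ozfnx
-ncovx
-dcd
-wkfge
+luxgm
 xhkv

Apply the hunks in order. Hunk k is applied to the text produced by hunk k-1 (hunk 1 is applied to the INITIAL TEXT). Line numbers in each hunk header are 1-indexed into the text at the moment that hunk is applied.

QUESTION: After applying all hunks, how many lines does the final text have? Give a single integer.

Answer: 10

Derivation:
Hunk 1: at line 1 remove [hhp,glitt] add [uymyw,wsuap,nyo] -> 13 lines: llgkg fmvik uymyw wsuap nyo dcd wkfge xhkv hxm rifpj wmebo iwpr bkp
Hunk 2: at line 2 remove [uymyw,wsuap,nyo] add [ltr,szzvi] -> 12 lines: llgkg fmvik ltr szzvi dcd wkfge xhkv hxm rifpj wmebo iwpr bkp
Hunk 3: at line 3 remove [szzvi] add [rrpny,tsz,ncovx] -> 14 lines: llgkg fmvik ltr rrpny tsz ncovx dcd wkfge xhkv hxm rifpj wmebo iwpr bkp
Hunk 4: at line 2 remove [ltr,rrpny,tsz] add [ozfnx] -> 12 lines: llgkg fmvik ozfnx ncovx dcd wkfge xhkv hxm rifpj wmebo iwpr bkp
Hunk 5: at line 3 remove [ncovx,dcd,wkfge] add [luxgm] -> 10 lines: llgkg fmvik ozfnx luxgm xhkv hxm rifpj wmebo iwpr bkp
Final line count: 10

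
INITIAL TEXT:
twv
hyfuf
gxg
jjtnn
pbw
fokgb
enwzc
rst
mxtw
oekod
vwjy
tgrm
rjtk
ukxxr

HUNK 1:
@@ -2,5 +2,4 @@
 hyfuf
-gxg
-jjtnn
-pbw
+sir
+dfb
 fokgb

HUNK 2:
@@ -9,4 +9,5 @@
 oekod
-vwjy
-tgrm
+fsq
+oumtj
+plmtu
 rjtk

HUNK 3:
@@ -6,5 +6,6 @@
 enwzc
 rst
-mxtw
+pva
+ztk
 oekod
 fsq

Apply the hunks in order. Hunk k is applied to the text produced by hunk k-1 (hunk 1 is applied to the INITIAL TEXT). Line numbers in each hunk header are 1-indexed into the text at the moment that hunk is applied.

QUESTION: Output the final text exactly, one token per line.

Hunk 1: at line 2 remove [gxg,jjtnn,pbw] add [sir,dfb] -> 13 lines: twv hyfuf sir dfb fokgb enwzc rst mxtw oekod vwjy tgrm rjtk ukxxr
Hunk 2: at line 9 remove [vwjy,tgrm] add [fsq,oumtj,plmtu] -> 14 lines: twv hyfuf sir dfb fokgb enwzc rst mxtw oekod fsq oumtj plmtu rjtk ukxxr
Hunk 3: at line 6 remove [mxtw] add [pva,ztk] -> 15 lines: twv hyfuf sir dfb fokgb enwzc rst pva ztk oekod fsq oumtj plmtu rjtk ukxxr

Answer: twv
hyfuf
sir
dfb
fokgb
enwzc
rst
pva
ztk
oekod
fsq
oumtj
plmtu
rjtk
ukxxr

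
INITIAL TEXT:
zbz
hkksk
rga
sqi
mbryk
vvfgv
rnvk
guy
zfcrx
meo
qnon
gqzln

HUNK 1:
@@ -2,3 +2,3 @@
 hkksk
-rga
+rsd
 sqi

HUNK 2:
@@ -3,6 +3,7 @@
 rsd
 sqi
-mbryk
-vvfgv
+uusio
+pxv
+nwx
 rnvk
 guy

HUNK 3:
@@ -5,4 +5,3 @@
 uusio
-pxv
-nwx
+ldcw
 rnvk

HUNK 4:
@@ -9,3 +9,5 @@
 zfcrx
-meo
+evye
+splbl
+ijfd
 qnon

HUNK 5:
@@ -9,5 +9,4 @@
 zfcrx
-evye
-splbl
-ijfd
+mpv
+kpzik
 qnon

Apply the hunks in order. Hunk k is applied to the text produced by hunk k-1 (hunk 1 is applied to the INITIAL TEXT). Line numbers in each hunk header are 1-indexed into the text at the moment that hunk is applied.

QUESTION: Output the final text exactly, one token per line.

Answer: zbz
hkksk
rsd
sqi
uusio
ldcw
rnvk
guy
zfcrx
mpv
kpzik
qnon
gqzln

Derivation:
Hunk 1: at line 2 remove [rga] add [rsd] -> 12 lines: zbz hkksk rsd sqi mbryk vvfgv rnvk guy zfcrx meo qnon gqzln
Hunk 2: at line 3 remove [mbryk,vvfgv] add [uusio,pxv,nwx] -> 13 lines: zbz hkksk rsd sqi uusio pxv nwx rnvk guy zfcrx meo qnon gqzln
Hunk 3: at line 5 remove [pxv,nwx] add [ldcw] -> 12 lines: zbz hkksk rsd sqi uusio ldcw rnvk guy zfcrx meo qnon gqzln
Hunk 4: at line 9 remove [meo] add [evye,splbl,ijfd] -> 14 lines: zbz hkksk rsd sqi uusio ldcw rnvk guy zfcrx evye splbl ijfd qnon gqzln
Hunk 5: at line 9 remove [evye,splbl,ijfd] add [mpv,kpzik] -> 13 lines: zbz hkksk rsd sqi uusio ldcw rnvk guy zfcrx mpv kpzik qnon gqzln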